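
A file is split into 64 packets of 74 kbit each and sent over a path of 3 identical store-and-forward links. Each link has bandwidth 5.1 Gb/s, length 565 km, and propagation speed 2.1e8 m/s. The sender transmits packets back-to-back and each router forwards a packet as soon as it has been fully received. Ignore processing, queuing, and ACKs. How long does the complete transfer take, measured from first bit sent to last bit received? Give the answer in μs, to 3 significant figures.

9030 μs

Per-hop transmission t_tx = L/R = 74000/5100000000 = 14.5098 μs.
Per-hop propagation t_prop = 565000/210000000 = 2690.48 μs.
Pipeline fill: first packet needs 3·t_tx to clear all hops; remaining 63 packets each add one t_tx.
Total = (3+64-1)·t_tx + 3·t_prop = 66·14.5098 + 3·2690.48 = 9030 μs.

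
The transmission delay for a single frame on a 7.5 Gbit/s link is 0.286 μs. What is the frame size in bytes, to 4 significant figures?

268.1 bytes

L = R × t_tx = 7500000000 b/s × 2.86e-07 s = 2145 bits.
In bytes: 2145 / 8 = 268.1 bytes.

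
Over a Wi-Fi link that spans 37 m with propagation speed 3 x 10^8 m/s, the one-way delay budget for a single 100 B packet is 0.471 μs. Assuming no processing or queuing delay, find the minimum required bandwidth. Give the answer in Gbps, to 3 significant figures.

L = 800 bits.
Propagation delay = 37 / 300000000 = 0.123333 μs.
Transmission budget = 0.471 − 0.123333 = 0.347667 μs.
R ≥ L / t_tx = 800 bits / 3.47667e-07 s = 2.30 Gbps.

2.30 Gbps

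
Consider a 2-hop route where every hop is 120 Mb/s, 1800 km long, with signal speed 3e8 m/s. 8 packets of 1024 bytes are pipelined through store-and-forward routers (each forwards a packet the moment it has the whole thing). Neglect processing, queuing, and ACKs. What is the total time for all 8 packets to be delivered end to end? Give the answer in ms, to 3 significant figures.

Per-hop transmission t_tx = L/R = 8192/120000000 = 0.0682667 ms.
Per-hop propagation t_prop = 1800000/300000000 = 6 ms.
Pipeline fill: first packet needs 2·t_tx to clear all hops; remaining 7 packets each add one t_tx.
Total = (2+8-1)·t_tx + 2·t_prop = 9·0.0682667 + 2·6 = 12.6 ms.

12.6 ms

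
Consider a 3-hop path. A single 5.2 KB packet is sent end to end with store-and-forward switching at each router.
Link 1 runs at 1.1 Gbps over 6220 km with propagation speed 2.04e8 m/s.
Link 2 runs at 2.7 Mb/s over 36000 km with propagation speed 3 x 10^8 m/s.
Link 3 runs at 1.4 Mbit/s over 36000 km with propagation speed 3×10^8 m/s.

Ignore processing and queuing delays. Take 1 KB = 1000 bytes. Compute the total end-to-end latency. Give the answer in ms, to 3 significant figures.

L = 41600 bits.
Transmission delays (L/R per hop): 0.0378182, 15.4074, 29.7143 ms; sum = 45.1595 ms.
Propagation delays (d/s per hop): 30.4902, 120, 120 ms; sum = 270.49 ms.
End-to-end = 316 ms.

316 ms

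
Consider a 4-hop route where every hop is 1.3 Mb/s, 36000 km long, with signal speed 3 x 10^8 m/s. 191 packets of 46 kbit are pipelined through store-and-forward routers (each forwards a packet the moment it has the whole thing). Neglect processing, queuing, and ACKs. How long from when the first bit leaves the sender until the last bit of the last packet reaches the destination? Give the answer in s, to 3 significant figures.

7.34 s

Per-hop transmission t_tx = L/R = 46000/1300000 = 0.0353846 s.
Per-hop propagation t_prop = 36000000/300000000 = 0.12 s.
Pipeline fill: first packet needs 4·t_tx to clear all hops; remaining 190 packets each add one t_tx.
Total = (4+191-1)·t_tx + 4·t_prop = 194·0.0353846 + 4·0.12 = 7.34 s.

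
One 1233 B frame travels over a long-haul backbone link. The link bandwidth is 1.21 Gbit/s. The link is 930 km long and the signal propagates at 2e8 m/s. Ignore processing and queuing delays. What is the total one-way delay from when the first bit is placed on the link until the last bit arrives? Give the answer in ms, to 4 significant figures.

L = 1233 × 8 = 9864 bits.
Transmission delay = L/R = 9864 / 1210000000 = 0.00815207 ms.
Propagation delay = d/s = 930000 m / 200000000 m/s = 4.65 ms.
Total = 4.658 ms.

4.658 ms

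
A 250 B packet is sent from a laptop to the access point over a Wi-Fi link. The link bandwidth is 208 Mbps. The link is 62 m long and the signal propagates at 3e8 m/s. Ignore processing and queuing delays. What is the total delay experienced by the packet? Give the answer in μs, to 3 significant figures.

9.82 μs

L = 250 × 8 = 2000 bits.
Transmission delay = L/R = 2000 / 208000000 = 9.61538 μs.
Propagation delay = d/s = 62 m / 300000000 m/s = 0.206667 μs.
Total = 9.82 μs.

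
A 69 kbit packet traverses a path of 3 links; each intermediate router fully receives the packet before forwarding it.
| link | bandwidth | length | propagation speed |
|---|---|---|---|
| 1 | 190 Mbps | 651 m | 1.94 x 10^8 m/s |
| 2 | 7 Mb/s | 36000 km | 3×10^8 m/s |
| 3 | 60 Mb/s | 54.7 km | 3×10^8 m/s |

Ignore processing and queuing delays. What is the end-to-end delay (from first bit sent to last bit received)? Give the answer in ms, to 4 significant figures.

131.6 ms

L = 69000 bits.
Transmission delays (L/R per hop): 0.363158, 9.85714, 1.15 ms; sum = 11.3703 ms.
Propagation delays (d/s per hop): 0.00335567, 120, 0.182333 ms; sum = 120.186 ms.
End-to-end = 131.6 ms.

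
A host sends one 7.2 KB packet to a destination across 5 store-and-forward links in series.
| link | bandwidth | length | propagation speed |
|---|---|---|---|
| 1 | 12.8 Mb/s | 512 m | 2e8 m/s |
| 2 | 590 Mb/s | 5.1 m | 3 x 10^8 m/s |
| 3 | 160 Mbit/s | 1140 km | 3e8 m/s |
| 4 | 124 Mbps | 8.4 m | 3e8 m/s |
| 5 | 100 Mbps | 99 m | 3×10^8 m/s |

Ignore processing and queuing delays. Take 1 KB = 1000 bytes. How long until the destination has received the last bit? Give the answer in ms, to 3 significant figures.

L = 57600 bits.
Transmission delays (L/R per hop): 4.5, 0.0976271, 0.36, 0.464516, 0.576 ms; sum = 5.99814 ms.
Propagation delays (d/s per hop): 0.00256, 1.7e-05, 3.8, 2.8e-05, 0.00033 ms; sum = 3.80294 ms.
End-to-end = 9.80 ms.

9.80 ms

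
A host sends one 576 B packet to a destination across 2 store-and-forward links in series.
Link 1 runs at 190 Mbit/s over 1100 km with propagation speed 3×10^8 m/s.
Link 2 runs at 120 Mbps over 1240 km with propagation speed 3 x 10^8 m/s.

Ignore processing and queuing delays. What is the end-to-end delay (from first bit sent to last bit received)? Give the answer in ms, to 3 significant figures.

7.86 ms

L = 576 × 8 = 4608 bits.
Transmission delays (L/R per hop): 0.0242526, 0.0384 ms; sum = 0.0626526 ms.
Propagation delays (d/s per hop): 3.66667, 4.13333 ms; sum = 7.8 ms.
End-to-end = 7.86 ms.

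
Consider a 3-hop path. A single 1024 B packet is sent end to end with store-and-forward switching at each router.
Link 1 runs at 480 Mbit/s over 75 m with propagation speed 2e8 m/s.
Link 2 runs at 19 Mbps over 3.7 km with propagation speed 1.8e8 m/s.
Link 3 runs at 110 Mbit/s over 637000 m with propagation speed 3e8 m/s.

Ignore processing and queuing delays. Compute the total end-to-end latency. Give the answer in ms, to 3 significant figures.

L = 1024 × 8 = 8192 bits.
Transmission delays (L/R per hop): 0.0170667, 0.431158, 0.0744727 ms; sum = 0.522697 ms.
Propagation delays (d/s per hop): 0.000375, 0.0205556, 2.12333 ms; sum = 2.14426 ms.
End-to-end = 2.67 ms.

2.67 ms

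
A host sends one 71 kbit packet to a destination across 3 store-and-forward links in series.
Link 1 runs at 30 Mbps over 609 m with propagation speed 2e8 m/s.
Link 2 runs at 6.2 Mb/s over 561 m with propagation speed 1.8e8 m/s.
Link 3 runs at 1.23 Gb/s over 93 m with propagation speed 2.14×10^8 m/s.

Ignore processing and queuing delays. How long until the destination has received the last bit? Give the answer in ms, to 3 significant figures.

L = 71000 bits.
Transmission delays (L/R per hop): 2.36667, 11.4516, 0.0577236 ms; sum = 13.876 ms.
Propagation delays (d/s per hop): 0.003045, 0.00311667, 0.000434579 ms; sum = 0.00659625 ms.
End-to-end = 13.9 ms.

13.9 ms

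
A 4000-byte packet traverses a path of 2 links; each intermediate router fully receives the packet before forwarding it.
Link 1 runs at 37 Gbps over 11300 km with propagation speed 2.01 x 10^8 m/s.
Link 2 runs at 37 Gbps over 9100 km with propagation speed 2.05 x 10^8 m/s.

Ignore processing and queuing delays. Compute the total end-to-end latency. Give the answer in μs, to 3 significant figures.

L = 4000 × 8 = 32000 bits.
Transmission delay per hop = L/R = 32000/37000000000 = 0.864865 μs; 2 hops → 1.72973 μs.
Propagation delays (d/s per hop): 56218.9, 44390.2 μs; sum = 100609 μs.
End-to-end = 101000 μs.

101000 μs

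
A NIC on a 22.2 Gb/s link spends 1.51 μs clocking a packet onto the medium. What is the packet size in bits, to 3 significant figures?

33500 bits

L = R × t_tx = 22200000000 b/s × 1.51e-06 s = 33522 bits.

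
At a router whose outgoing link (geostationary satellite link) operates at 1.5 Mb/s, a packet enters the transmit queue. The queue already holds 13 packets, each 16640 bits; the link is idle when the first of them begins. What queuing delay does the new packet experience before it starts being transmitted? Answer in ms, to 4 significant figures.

Each queued packet: L/R = 16640/1500000 = 11.0933 ms.
13 queued → 144.213 ms.
Queuing delay = 144.2 ms.

144.2 ms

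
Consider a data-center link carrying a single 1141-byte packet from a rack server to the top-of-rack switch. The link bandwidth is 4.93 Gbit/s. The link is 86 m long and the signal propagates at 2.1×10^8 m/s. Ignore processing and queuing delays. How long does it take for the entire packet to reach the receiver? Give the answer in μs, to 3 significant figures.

L = 1141 × 8 = 9128 bits.
Transmission delay = L/R = 9128 / 4930000000 = 1.85152 μs.
Propagation delay = d/s = 86 m / 210000000 m/s = 0.409524 μs.
Total = 2.26 μs.

2.26 μs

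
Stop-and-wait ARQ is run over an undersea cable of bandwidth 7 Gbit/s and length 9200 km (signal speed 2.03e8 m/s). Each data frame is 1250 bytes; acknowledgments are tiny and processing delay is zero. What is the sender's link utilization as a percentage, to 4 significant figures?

0.001576 %

t_tx = L/R = 10000/7000000000 = 1.42857e-06 s.
t_prop = 9200000/2.03e+08 = 0.0453202 s; RTT = 0.0906404 s.
Cycle = t_tx + RTT = 0.0906418 s.
Utilization = t_tx / cycle = 1.42857e-06/0.0906418 = 0.001576 %.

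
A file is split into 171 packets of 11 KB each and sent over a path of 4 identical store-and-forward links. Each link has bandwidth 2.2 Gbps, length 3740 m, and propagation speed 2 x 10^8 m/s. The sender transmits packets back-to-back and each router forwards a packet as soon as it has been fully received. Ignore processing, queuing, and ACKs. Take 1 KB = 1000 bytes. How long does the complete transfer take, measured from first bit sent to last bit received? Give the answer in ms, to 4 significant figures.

7.035 ms

Per-hop transmission t_tx = L/R = 88000/2200000000 = 0.04 ms.
Per-hop propagation t_prop = 3740/200000000 = 0.0187 ms.
Pipeline fill: first packet needs 4·t_tx to clear all hops; remaining 170 packets each add one t_tx.
Total = (4+171-1)·t_tx + 4·t_prop = 174·0.04 + 4·0.0187 = 7.035 ms.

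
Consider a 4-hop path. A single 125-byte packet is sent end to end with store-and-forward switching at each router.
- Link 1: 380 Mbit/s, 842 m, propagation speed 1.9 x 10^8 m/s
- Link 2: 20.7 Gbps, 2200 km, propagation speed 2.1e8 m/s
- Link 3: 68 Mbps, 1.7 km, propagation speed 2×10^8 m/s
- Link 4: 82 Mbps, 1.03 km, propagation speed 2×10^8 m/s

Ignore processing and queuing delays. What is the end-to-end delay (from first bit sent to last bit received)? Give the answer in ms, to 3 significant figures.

10.5 ms

L = 125 × 8 = 1000 bits.
Transmission delays (L/R per hop): 0.00263158, 4.83092e-05, 0.0147059, 0.0121951 ms; sum = 0.0295809 ms.
Propagation delays (d/s per hop): 0.00443158, 10.4762, 0.0085, 0.00515 ms; sum = 10.4943 ms.
End-to-end = 10.5 ms.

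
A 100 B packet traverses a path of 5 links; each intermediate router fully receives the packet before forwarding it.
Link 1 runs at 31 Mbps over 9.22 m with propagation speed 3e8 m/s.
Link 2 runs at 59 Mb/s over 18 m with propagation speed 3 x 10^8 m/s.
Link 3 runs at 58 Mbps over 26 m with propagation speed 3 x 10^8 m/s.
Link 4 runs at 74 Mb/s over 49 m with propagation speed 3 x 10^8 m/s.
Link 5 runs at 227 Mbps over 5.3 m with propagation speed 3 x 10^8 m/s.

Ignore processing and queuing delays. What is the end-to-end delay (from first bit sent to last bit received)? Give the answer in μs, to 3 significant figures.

67.9 μs

L = 100 × 8 = 800 bits.
Transmission delays (L/R per hop): 25.8065, 13.5593, 13.7931, 10.8108, 3.52423 μs; sum = 67.4939 μs.
Propagation delays (d/s per hop): 0.0307333, 0.06, 0.0866667, 0.163333, 0.0176667 μs; sum = 0.3584 μs.
End-to-end = 67.9 μs.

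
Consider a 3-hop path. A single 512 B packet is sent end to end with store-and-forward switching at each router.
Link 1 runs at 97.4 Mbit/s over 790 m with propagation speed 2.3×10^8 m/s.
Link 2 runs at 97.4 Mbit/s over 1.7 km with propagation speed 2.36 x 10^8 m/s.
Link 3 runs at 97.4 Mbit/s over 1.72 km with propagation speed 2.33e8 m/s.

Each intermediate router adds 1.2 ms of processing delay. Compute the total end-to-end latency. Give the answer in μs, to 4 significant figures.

2544 μs

L = 512 × 8 = 4096 bits.
Transmission delay per hop = L/R = 4096/97400000 = 42.0534 μs; 3 hops → 126.16 μs.
Propagation delays (d/s per hop): 3.43478, 7.20339, 7.38197 μs; sum = 18.0201 μs.
Processing at 2 router(s): 2 × 1.2 ms = 2400 μs.
End-to-end = 2544 μs.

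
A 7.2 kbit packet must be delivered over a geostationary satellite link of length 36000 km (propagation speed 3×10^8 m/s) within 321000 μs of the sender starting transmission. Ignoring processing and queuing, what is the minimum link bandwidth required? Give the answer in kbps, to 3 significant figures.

Propagation delay = 36000000 / 300000000 = 120000 μs.
Transmission budget = 321000 − 120000 = 201000 μs.
R ≥ L / t_tx = 7200 bits / 0.201 s = 35.8 kbps.

35.8 kbps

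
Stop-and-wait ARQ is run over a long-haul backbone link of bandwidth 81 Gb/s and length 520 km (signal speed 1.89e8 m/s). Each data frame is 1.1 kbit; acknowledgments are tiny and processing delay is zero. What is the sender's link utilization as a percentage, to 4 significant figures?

t_tx = L/R = 1100/81000000000 = 1.35802e-08 s.
t_prop = 520000/189000000 = 0.00275132 s; RTT = 0.00550265 s.
Cycle = t_tx + RTT = 0.00550266 s.
Utilization = t_tx / cycle = 1.35802e-08/0.00550266 = 0.0002468 %.

0.0002468 %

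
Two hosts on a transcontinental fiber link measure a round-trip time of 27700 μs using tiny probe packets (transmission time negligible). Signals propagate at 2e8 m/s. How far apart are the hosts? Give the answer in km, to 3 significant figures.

One-way propagation = RTT/2 = 13850 μs.
d = s × t = 200000000 × 0.01385 = 2770 km.

2770 km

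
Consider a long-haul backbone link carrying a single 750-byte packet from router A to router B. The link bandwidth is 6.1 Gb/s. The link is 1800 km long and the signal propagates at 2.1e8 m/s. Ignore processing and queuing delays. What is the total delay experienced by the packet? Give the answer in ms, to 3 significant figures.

L = 750 × 8 = 6000 bits.
Transmission delay = L/R = 6000 / 6100000000 = 0.000983607 ms.
Propagation delay = d/s = 1800000 m / 210000000 m/s = 8.57143 ms.
Total = 8.57 ms.

8.57 ms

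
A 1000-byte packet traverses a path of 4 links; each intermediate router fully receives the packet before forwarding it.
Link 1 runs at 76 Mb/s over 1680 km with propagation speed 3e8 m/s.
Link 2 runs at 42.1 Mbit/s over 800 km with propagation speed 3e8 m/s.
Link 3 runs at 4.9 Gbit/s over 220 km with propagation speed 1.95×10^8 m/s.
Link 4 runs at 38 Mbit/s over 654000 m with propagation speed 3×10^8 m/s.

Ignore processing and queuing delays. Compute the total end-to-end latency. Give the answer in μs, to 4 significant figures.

12080 μs

L = 1000 × 8 = 8000 bits.
Transmission delays (L/R per hop): 105.263, 190.024, 1.63265, 210.526 μs; sum = 507.446 μs.
Propagation delays (d/s per hop): 5600, 2666.67, 1128.21, 2180 μs; sum = 11574.9 μs.
End-to-end = 12080 μs.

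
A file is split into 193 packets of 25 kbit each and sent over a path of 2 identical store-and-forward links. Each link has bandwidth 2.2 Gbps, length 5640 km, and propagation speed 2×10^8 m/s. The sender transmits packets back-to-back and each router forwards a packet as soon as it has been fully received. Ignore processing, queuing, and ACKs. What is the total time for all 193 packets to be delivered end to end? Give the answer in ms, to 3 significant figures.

58.6 ms

Per-hop transmission t_tx = L/R = 25000/2200000000 = 0.0113636 ms.
Per-hop propagation t_prop = 5640000/200000000 = 28.2 ms.
Pipeline fill: first packet needs 2·t_tx to clear all hops; remaining 192 packets each add one t_tx.
Total = (2+193-1)·t_tx + 2·t_prop = 194·0.0113636 + 2·28.2 = 58.6 ms.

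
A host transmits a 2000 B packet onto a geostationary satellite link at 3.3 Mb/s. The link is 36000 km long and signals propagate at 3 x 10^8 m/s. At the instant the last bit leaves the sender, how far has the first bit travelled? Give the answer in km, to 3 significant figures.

1450 km

t_tx = L/R = 16000/3300000 = 0.00484848 s.
Distance = s × t_tx = 300000000 × 0.00484848 = 1450 km.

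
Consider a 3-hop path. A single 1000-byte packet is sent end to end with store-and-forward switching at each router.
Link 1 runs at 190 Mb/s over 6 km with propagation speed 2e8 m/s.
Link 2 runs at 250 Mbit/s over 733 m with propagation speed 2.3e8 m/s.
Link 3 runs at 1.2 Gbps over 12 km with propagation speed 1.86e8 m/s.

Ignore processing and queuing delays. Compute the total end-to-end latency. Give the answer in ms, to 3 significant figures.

L = 1000 × 8 = 8000 bits.
Transmission delays (L/R per hop): 0.0421053, 0.032, 0.00666667 ms; sum = 0.0807719 ms.
Propagation delays (d/s per hop): 0.03, 0.00318696, 0.0645161 ms; sum = 0.0977031 ms.
End-to-end = 0.178 ms.

0.178 ms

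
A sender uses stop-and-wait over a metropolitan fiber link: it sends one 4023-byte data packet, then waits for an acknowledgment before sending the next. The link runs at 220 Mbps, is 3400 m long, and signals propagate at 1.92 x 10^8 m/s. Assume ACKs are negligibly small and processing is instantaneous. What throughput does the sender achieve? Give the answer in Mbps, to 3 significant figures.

177 Mbps

t_tx = L/R = 32184/220000000 = 0.000146291 s.
t_prop = 3400/192000000 = 1.77083e-05 s; RTT = 3.54167e-05 s.
Cycle = t_tx + RTT = 0.000181708 s.
Throughput = L / cycle = 32184 / 0.000181708 = 177 Mbps.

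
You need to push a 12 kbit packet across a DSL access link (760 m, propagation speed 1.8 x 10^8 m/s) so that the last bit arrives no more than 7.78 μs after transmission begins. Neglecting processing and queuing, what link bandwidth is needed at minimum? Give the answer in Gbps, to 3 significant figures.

3.37 Gbps

Propagation delay = 760 / 180000000 = 4.22222 μs.
Transmission budget = 7.78 − 4.22222 = 3.55778 μs.
R ≥ L / t_tx = 12000 bits / 3.55778e-06 s = 3.37 Gbps.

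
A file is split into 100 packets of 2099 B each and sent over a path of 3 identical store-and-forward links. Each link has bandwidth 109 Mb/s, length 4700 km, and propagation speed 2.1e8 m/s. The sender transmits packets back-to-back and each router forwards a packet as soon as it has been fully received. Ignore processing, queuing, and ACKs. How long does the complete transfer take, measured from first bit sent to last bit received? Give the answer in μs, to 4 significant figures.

Per-hop transmission t_tx = L/R = 16792/109000000 = 154.055 μs.
Per-hop propagation t_prop = 4700000/210000000 = 22381 μs.
Pipeline fill: first packet needs 3·t_tx to clear all hops; remaining 99 packets each add one t_tx.
Total = (3+100-1)·t_tx + 3·t_prop = 102·154.055 + 3·22381 = 82860 μs.

82860 μs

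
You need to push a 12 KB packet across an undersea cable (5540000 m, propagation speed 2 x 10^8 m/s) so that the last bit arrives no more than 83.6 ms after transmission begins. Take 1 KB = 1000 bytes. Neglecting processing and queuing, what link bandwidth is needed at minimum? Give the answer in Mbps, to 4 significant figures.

1.717 Mbps

L = 96000 bits.
Propagation delay = 5540000 / 200000000 = 27.7 ms.
Transmission budget = 83.6 − 27.7 = 55.9 ms.
R ≥ L / t_tx = 96000 bits / 0.0559 s = 1.717 Mbps.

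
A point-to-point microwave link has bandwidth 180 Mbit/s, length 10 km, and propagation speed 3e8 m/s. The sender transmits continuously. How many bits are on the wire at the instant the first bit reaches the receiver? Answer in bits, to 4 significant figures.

Propagation delay = 10000 / 300000000 = 3.33333e-05 s.
BDP = R × t_prop = 180000000 × 3.33333e-05 = 6000 bits.

6000 bits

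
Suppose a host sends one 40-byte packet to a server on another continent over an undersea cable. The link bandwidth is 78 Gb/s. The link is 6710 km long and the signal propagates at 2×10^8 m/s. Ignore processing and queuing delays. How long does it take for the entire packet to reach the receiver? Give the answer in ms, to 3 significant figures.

L = 40 × 8 = 320 bits.
Transmission delay = L/R = 320 / 78000000000 = 4.10256e-06 ms.
Propagation delay = d/s = 6710000 m / 200000000 m/s = 33.55 ms.
Total = 33.6 ms.

33.6 ms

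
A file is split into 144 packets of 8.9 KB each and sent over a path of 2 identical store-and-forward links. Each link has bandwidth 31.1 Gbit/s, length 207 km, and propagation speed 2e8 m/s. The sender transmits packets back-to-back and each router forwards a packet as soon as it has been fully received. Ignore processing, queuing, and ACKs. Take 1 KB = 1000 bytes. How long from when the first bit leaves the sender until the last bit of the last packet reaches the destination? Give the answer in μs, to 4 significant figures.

Per-hop transmission t_tx = L/R = 71200/31100000000 = 2.28939 μs.
Per-hop propagation t_prop = 207000/200000000 = 1035 μs.
Pipeline fill: first packet needs 2·t_tx to clear all hops; remaining 143 packets each add one t_tx.
Total = (2+144-1)·t_tx + 2·t_prop = 145·2.28939 + 2·1035 = 2402 μs.

2402 μs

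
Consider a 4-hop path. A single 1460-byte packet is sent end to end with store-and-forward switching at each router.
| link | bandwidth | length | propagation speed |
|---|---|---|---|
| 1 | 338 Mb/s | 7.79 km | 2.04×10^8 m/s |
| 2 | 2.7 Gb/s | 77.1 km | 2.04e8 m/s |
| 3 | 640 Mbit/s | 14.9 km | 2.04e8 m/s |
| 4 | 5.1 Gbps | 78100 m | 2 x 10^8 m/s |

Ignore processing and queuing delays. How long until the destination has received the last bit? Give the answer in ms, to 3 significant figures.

0.939 ms

L = 1460 × 8 = 11680 bits.
Transmission delays (L/R per hop): 0.0345562, 0.00432593, 0.01825, 0.0022902 ms; sum = 0.0594223 ms.
Propagation delays (d/s per hop): 0.0381863, 0.377941, 0.0730392, 0.3905 ms; sum = 0.879667 ms.
End-to-end = 0.939 ms.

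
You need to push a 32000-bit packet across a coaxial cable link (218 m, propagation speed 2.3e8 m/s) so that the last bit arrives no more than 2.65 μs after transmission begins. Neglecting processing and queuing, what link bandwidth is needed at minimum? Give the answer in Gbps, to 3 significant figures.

Propagation delay = 218 / 2.3e+08 = 0.947826 μs.
Transmission budget = 2.65 − 0.947826 = 1.70217 μs.
R ≥ L / t_tx = 32000 bits / 1.70217e-06 s = 18.8 Gbps.

18.8 Gbps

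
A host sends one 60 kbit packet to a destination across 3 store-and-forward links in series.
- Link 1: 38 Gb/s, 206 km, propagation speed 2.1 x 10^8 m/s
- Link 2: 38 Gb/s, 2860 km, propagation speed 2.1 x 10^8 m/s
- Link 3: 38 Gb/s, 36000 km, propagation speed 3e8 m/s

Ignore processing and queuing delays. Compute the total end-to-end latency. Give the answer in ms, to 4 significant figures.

134.6 ms

L = 60000 bits.
Transmission delay per hop = L/R = 60000/38000000000 = 0.00157895 ms; 3 hops → 0.00473684 ms.
Propagation delays (d/s per hop): 0.980952, 13.619, 120 ms; sum = 134.6 ms.
End-to-end = 134.6 ms.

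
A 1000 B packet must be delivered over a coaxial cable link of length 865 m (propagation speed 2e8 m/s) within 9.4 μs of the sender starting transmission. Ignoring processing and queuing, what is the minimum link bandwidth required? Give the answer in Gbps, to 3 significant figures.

L = 8000 bits.
Propagation delay = 865 / 200000000 = 4.325 μs.
Transmission budget = 9.4 − 4.325 = 5.075 μs.
R ≥ L / t_tx = 8000 bits / 5.075e-06 s = 1.58 Gbps.

1.58 Gbps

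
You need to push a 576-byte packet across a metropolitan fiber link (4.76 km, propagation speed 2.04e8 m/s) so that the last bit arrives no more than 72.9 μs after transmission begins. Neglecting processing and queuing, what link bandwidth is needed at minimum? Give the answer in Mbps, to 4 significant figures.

92.97 Mbps

L = 4608 bits.
Propagation delay = 4760 / 204000000 = 23.3333 μs.
Transmission budget = 72.9 − 23.3333 = 49.5667 μs.
R ≥ L / t_tx = 4608 bits / 4.95667e-05 s = 92.97 Mbps.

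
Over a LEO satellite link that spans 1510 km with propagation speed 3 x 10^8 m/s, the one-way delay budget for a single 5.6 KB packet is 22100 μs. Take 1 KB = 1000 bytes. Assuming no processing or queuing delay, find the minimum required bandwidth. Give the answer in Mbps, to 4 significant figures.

L = 44800 bits.
Propagation delay = 1510000 / 300000000 = 5033.33 μs.
Transmission budget = 22100 − 5033.33 = 17066.7 μs.
R ≥ L / t_tx = 44800 bits / 0.0170667 s = 2.625 Mbps.

2.625 Mbps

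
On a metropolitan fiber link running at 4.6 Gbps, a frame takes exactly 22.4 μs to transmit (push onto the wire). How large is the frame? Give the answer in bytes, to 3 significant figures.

12900 bytes

L = R × t_tx = 4600000000 b/s × 2.24e-05 s = 103040 bits.
In bytes: 103040 / 8 = 12900 bytes.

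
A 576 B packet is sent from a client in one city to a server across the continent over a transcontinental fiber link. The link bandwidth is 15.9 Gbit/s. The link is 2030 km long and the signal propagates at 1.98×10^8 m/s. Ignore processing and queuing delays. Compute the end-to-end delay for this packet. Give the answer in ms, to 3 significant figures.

10.3 ms

L = 576 × 8 = 4608 bits.
Transmission delay = L/R = 4608 / 15900000000 = 0.000289811 ms.
Propagation delay = d/s = 2030000 m / 198000000 m/s = 10.2525 ms.
Total = 10.3 ms.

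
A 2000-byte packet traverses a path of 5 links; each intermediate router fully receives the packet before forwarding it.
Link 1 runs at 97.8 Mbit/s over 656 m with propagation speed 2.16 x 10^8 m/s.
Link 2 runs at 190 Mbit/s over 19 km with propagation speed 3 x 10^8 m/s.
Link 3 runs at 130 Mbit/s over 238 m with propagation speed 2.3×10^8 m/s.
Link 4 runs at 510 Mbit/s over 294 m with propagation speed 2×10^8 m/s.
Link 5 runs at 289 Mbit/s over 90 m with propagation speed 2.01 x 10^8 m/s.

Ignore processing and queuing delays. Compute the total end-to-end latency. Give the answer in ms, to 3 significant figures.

L = 2000 × 8 = 16000 bits.
Transmission delays (L/R per hop): 0.163599, 0.0842105, 0.123077, 0.0313725, 0.0553633 ms; sum = 0.457623 ms.
Propagation delays (d/s per hop): 0.00303704, 0.0633333, 0.00103478, 0.00147, 0.000447761 ms; sum = 0.0693229 ms.
End-to-end = 0.527 ms.

0.527 ms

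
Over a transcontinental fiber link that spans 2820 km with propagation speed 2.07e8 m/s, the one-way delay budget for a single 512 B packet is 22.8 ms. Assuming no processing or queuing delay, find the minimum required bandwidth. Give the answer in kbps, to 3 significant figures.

446 kbps

L = 4096 bits.
Propagation delay = 2820000 / 2.07e+08 = 13.6232 ms.
Transmission budget = 22.8 − 13.6232 = 9.17681 ms.
R ≥ L / t_tx = 4096 bits / 0.00917681 s = 446 kbps.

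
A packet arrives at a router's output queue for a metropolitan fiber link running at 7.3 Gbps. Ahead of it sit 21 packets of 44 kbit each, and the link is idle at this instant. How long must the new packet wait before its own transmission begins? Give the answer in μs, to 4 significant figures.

126.6 μs

Each queued packet: L/R = 44000/7300000000 = 6.0274 μs.
21 queued → 126.575 μs.
Queuing delay = 126.6 μs.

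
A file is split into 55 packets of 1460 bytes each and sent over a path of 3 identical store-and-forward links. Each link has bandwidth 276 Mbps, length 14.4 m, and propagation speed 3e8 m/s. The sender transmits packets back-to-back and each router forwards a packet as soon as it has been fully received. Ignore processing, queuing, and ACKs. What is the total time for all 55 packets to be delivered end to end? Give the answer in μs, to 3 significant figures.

2410 μs

Per-hop transmission t_tx = L/R = 11680/276000000 = 42.3188 μs.
Per-hop propagation t_prop = 14.4/300000000 = 0.048 μs.
Pipeline fill: first packet needs 3·t_tx to clear all hops; remaining 54 packets each add one t_tx.
Total = (3+55-1)·t_tx + 3·t_prop = 57·42.3188 + 3·0.048 = 2410 μs.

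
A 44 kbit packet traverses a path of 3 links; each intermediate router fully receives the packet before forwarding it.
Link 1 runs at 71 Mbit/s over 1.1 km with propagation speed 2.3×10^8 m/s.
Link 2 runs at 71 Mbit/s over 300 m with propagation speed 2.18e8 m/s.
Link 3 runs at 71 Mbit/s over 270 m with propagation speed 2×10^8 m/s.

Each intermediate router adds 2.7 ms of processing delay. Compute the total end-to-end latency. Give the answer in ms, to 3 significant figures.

7.27 ms

L = 44000 bits.
Transmission delay per hop = L/R = 44000/71000000 = 0.619718 ms; 3 hops → 1.85915 ms.
Propagation delays (d/s per hop): 0.00478261, 0.00137615, 0.00135 ms; sum = 0.00750876 ms.
Processing at 2 router(s): 2 × 2.7 ms = 5.4 ms.
End-to-end = 7.27 ms.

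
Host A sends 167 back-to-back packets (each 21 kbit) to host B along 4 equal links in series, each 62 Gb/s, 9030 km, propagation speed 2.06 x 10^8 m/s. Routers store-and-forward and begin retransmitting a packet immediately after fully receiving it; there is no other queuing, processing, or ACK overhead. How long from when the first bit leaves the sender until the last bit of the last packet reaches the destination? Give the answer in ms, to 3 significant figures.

175 ms

Per-hop transmission t_tx = L/R = 21000/62000000000 = 0.00033871 ms.
Per-hop propagation t_prop = 9030000/206000000 = 43.835 ms.
Pipeline fill: first packet needs 4·t_tx to clear all hops; remaining 166 packets each add one t_tx.
Total = (4+167-1)·t_tx + 4·t_prop = 170·0.00033871 + 4·43.835 = 175 ms.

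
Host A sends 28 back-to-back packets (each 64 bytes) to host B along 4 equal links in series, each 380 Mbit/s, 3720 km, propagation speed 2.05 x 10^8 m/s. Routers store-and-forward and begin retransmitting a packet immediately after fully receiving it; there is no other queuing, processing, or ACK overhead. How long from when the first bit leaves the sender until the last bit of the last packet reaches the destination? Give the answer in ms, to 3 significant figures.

Per-hop transmission t_tx = L/R = 512/380000000 = 0.00134737 ms.
Per-hop propagation t_prop = 3720000/2.05e+08 = 18.1463 ms.
Pipeline fill: first packet needs 4·t_tx to clear all hops; remaining 27 packets each add one t_tx.
Total = (4+28-1)·t_tx + 4·t_prop = 31·0.00134737 + 4·18.1463 = 72.6 ms.

72.6 ms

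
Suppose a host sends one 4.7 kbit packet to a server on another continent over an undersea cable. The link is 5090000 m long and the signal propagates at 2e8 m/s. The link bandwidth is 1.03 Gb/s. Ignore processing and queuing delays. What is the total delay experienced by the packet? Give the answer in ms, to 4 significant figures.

L = 4700 bits.
Transmission delay = L/R = 4700 / 1030000000 = 0.00456311 ms.
Propagation delay = d/s = 5090000 m / 200000000 m/s = 25.45 ms.
Total = 25.45 ms.

25.45 ms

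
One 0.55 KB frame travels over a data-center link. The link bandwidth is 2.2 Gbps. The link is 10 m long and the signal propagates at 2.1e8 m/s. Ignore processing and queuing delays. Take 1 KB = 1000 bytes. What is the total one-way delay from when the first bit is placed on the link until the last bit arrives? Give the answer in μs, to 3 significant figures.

2.05 μs

L = 4400 bits.
Transmission delay = L/R = 4400 / 2200000000 = 2 μs.
Propagation delay = d/s = 10 m / 210000000 m/s = 0.047619 μs.
Total = 2.05 μs.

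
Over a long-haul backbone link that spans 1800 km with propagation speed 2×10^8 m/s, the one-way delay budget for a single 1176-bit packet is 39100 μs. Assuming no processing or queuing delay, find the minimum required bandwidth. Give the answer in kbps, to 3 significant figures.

39.1 kbps

Propagation delay = 1800000 / 200000000 = 9000 μs.
Transmission budget = 39100 − 9000 = 30100 μs.
R ≥ L / t_tx = 1176 bits / 0.0301 s = 39.1 kbps.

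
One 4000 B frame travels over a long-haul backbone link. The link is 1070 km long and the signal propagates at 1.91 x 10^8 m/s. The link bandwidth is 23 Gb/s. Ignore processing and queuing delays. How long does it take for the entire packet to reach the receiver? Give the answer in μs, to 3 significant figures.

L = 4000 × 8 = 32000 bits.
Transmission delay = L/R = 32000 / 23000000000 = 1.3913 μs.
Propagation delay = d/s = 1070000 m / 191000000 m/s = 5602.09 μs.
Total = 5600 μs.

5600 μs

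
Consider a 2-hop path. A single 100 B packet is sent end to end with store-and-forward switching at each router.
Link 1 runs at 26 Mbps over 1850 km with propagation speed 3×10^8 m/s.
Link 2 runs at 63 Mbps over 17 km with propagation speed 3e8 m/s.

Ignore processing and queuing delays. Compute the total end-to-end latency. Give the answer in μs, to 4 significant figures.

L = 100 × 8 = 800 bits.
Transmission delays (L/R per hop): 30.7692, 12.6984 μs; sum = 43.4676 μs.
Propagation delays (d/s per hop): 6166.67, 56.6667 μs; sum = 6223.33 μs.
End-to-end = 6267 μs.

6267 μs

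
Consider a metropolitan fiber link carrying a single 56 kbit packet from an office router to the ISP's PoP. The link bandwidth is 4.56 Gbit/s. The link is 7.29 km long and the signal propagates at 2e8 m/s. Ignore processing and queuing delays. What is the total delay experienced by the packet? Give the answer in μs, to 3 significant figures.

48.7 μs

L = 56000 bits.
Transmission delay = L/R = 56000 / 4560000000 = 12.2807 μs.
Propagation delay = d/s = 7290 m / 200000000 m/s = 36.45 μs.
Total = 48.7 μs.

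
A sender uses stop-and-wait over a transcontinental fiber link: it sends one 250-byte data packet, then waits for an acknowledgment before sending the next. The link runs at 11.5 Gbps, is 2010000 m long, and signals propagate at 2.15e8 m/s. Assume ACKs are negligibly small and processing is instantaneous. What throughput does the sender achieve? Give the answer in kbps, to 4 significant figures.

t_tx = L/R = 2000/11500000000 = 1.73913e-07 s.
t_prop = 2010000/215000000 = 0.00934884 s; RTT = 0.0186977 s.
Cycle = t_tx + RTT = 0.0186978 s.
Throughput = L / cycle = 2000 / 0.0186978 = 107.0 kbps.

107.0 kbps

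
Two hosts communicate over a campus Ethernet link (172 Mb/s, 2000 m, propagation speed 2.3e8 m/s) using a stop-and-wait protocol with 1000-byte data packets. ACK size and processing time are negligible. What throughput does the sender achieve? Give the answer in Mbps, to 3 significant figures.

t_tx = L/R = 8000/172000000 = 4.65116e-05 s.
t_prop = 2000/2.3e+08 = 8.69565e-06 s; RTT = 1.73913e-05 s.
Cycle = t_tx + RTT = 6.39029e-05 s.
Throughput = L / cycle = 8000 / 6.39029e-05 = 125 Mbps.

125 Mbps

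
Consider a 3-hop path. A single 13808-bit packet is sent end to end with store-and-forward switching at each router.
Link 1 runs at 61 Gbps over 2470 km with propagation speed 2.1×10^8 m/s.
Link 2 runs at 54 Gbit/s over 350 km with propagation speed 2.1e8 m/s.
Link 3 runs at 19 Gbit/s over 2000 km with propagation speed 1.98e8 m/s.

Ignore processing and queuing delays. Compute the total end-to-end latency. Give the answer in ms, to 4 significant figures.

23.53 ms

Transmission delays (L/R per hop): 0.000226361, 0.000255704, 0.000726737 ms; sum = 0.0012088 ms.
Propagation delays (d/s per hop): 11.7619, 1.66667, 10.101 ms; sum = 23.5296 ms.
End-to-end = 23.53 ms.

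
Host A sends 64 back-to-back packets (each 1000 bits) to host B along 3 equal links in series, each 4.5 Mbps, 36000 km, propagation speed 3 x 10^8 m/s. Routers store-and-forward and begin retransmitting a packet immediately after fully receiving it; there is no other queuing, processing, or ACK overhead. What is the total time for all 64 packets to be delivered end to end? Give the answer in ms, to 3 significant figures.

Per-hop transmission t_tx = L/R = 1000/4500000 = 0.222222 ms.
Per-hop propagation t_prop = 36000000/300000000 = 120 ms.
Pipeline fill: first packet needs 3·t_tx to clear all hops; remaining 63 packets each add one t_tx.
Total = (3+64-1)·t_tx + 3·t_prop = 66·0.222222 + 3·120 = 375 ms.

375 ms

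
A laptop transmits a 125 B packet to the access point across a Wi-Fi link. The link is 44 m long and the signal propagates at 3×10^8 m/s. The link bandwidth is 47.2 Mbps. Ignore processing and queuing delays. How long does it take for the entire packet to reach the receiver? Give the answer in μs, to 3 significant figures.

21.3 μs

L = 125 × 8 = 1000 bits.
Transmission delay = L/R = 1000 / 47200000 = 21.1864 μs.
Propagation delay = d/s = 44 m / 300000000 m/s = 0.146667 μs.
Total = 21.3 μs.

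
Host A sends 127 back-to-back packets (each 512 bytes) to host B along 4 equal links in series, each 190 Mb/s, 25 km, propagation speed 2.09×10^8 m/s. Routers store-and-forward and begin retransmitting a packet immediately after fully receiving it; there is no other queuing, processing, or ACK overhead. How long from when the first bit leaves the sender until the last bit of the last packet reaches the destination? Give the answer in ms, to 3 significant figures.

3.28 ms

Per-hop transmission t_tx = L/R = 4096/190000000 = 0.0215579 ms.
Per-hop propagation t_prop = 25000/209000000 = 0.119617 ms.
Pipeline fill: first packet needs 4·t_tx to clear all hops; remaining 126 packets each add one t_tx.
Total = (4+127-1)·t_tx + 4·t_prop = 130·0.0215579 + 4·0.119617 = 3.28 ms.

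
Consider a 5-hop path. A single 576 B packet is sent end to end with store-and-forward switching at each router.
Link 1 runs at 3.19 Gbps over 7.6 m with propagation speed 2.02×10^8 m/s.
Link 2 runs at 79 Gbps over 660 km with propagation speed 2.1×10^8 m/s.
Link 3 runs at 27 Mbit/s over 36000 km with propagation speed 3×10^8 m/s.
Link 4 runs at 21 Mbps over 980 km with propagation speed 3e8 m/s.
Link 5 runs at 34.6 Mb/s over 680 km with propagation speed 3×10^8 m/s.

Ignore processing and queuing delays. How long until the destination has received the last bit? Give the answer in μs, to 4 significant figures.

L = 576 × 8 = 4608 bits.
Transmission delays (L/R per hop): 1.44451, 0.0583291, 170.667, 219.429, 133.179 μs; sum = 524.777 μs.
Propagation delays (d/s per hop): 0.0376238, 3142.86, 120000, 3266.67, 2266.67 μs; sum = 128676 μs.
End-to-end = 129200 μs.

129200 μs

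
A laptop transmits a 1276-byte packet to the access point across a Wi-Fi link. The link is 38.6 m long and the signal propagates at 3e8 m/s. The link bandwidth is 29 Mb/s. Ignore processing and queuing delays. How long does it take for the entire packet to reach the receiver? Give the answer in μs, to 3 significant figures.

L = 1276 × 8 = 10208 bits.
Transmission delay = L/R = 10208 / 29000000 = 352 μs.
Propagation delay = d/s = 38.6 m / 300000000 m/s = 0.128667 μs.
Total = 352 μs.

352 μs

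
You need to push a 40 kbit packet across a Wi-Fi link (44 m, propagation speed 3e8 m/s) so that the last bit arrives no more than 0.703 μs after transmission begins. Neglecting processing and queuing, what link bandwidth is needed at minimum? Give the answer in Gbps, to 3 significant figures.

71.9 Gbps

Propagation delay = 44 / 300000000 = 0.146667 μs.
Transmission budget = 0.703 − 0.146667 = 0.556333 μs.
R ≥ L / t_tx = 40000 bits / 5.56333e-07 s = 71.9 Gbps.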